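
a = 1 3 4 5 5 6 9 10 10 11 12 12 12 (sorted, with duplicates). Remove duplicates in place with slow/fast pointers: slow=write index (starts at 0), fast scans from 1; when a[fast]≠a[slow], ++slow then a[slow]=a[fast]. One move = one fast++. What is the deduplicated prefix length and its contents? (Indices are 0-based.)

length 9; prefix = [1, 3, 4, 5, 6, 9, 10, 11, 12]

(s=0,f=1) a[fast]=3≠a[slow]=1 write a[1]=3 → slow++,fast++
(s=1,f=2) a[fast]=4≠a[slow]=3 write a[2]=4 → slow++,fast++
(s=2,f=3) a[fast]=5≠a[slow]=4 write a[3]=5 → slow++,fast++
(s=3,f=4) a[fast]=5=a[slow] dup → fast++
(s=3,f=5) a[fast]=6≠a[slow]=5 write a[4]=6 → slow++,fast++
(s=4,f=6) a[fast]=9≠a[slow]=6 write a[5]=9 → slow++,fast++
(s=5,f=7) a[fast]=10≠a[slow]=9 write a[6]=10 → slow++,fast++
(s=6,f=8) a[fast]=10=a[slow] dup → fast++
(s=6,f=9) a[fast]=11≠a[slow]=10 write a[7]=11 → slow++,fast++
(s=7,f=10) a[fast]=12≠a[slow]=11 write a[8]=12 → slow++,fast++
(s=8,f=11) a[fast]=12=a[slow] dup → fast++
(s=8,f=12) a[fast]=12=a[slow] dup → fast++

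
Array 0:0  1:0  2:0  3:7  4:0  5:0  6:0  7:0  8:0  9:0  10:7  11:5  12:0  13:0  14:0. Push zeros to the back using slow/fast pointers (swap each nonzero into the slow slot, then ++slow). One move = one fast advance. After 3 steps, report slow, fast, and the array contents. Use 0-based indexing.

slow=0 fast=0: a[fast]=0, fast++
slow=0 fast=1: a[fast]=0, fast++
slow=0 fast=2: a[fast]=0, fast++

slow=0, fast=3, a=[0, 0, 0, 7, 0, 0, 0, 0, 0, 0, 7, 5, 0, 0, 0]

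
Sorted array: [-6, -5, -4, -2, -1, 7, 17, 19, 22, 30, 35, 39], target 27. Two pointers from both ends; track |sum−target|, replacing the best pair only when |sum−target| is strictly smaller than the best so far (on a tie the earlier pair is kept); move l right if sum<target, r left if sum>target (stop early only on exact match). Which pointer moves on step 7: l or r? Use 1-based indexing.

l=1 r=12: -6+39=33 d=6 *, r--
l=1 r=11: -6+35=29 d=2 *, r--
l=1 r=10: -6+30=24 d=3, l++
l=2 r=10: -5+30=25 d=2, l++
l=3 r=10: -4+30=26 d=1 *, l++
l=4 r=10: -2+30=28 d=1, r--
l=4 r=9: -2+22=20 d=7, l++

l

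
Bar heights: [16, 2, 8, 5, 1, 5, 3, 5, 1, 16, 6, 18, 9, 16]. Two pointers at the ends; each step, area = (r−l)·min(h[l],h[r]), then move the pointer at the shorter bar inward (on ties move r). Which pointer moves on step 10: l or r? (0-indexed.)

l

l=0 r=13: min(16,16)*13=208 best=208 *, r--
l=0 r=12: min(16,9)*12=108 best=208, r--
l=0 r=11: min(16,18)*11=176 best=208, l++
l=1 r=11: min(2,18)*10=20 best=208, l++
l=2 r=11: min(8,18)*9=72 best=208, l++
l=3 r=11: min(5,18)*8=40 best=208, l++
l=4 r=11: min(1,18)*7=7 best=208, l++
l=5 r=11: min(5,18)*6=30 best=208, l++
l=6 r=11: min(3,18)*5=15 best=208, l++
l=7 r=11: min(5,18)*4=20 best=208, l++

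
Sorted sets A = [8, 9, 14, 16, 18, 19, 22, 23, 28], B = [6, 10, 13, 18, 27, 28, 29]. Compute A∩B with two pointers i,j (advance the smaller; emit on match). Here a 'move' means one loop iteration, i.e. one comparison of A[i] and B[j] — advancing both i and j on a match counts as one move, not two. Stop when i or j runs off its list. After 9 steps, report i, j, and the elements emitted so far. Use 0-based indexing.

i=6, j=4, emitted=[18]

i=0 j=0: 8>6, j++
i=0 j=1: 8<10, i++
i=1 j=1: 9<10, i++
i=2 j=1: 14>10, j++
i=2 j=2: 14>13, j++
i=2 j=3: 14<18, i++
i=3 j=3: 16<18, i++
i=4 j=3: 18==18 emit, i++,j++
i=5 j=4: 19<27, i++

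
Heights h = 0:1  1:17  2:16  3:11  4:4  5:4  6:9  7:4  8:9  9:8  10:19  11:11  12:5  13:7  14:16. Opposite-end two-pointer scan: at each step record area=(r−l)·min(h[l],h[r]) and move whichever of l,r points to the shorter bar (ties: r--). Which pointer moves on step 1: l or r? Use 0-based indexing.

l

[0,14] min(1,16)*14=14 best=14 * → l++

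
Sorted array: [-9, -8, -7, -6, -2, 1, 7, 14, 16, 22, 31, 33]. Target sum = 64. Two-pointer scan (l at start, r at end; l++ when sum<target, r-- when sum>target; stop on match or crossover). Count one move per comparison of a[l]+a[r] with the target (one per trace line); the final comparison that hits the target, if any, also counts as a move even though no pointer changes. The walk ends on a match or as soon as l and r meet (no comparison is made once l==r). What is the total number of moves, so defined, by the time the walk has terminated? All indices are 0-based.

l=0 r=11: -9+33=24 <64, l++
l=1 r=11: -8+33=25 <64, l++
l=2 r=11: -7+33=26 <64, l++
l=3 r=11: -6+33=27 <64, l++
l=4 r=11: -2+33=31 <64, l++
l=5 r=11: 1+33=34 <64, l++
l=6 r=11: 7+33=40 <64, l++
l=7 r=11: 14+33=47 <64, l++
l=8 r=11: 16+33=49 <64, l++
l=9 r=11: 22+33=55 <64, l++
l=10 r=11: 31+33=64, found

11 moves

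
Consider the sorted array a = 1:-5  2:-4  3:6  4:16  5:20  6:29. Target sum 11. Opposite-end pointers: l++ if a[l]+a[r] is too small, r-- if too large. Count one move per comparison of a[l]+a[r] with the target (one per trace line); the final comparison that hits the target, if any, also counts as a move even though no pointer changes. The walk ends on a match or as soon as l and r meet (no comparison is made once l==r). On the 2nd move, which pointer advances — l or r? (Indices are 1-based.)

r

[1,6] -5+29=24 >11 → r--
[1,5] -5+20=15 >11 → r--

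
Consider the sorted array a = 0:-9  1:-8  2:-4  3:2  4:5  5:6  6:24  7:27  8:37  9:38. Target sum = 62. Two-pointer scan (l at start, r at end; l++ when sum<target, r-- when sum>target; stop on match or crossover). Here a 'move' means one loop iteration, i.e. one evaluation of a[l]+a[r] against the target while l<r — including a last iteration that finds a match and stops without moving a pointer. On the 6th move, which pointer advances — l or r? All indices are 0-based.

[0,9] -9+38=29 <62 → l++
[1,9] -8+38=30 <62 → l++
[2,9] -4+38=34 <62 → l++
[3,9] 2+38=40 <62 → l++
[4,9] 5+38=43 <62 → l++
[5,9] 6+38=44 <62 → l++

l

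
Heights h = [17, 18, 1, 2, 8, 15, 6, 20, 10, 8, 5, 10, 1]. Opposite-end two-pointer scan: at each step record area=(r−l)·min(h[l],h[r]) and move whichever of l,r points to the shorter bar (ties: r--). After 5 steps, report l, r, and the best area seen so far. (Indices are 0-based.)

l=0, r=7, best area=110

l=0 r=12: min(17,1)*12=12 best=12 *, r--
l=0 r=11: min(17,10)*11=110 best=110 *, r--
l=0 r=10: min(17,5)*10=50 best=110, r--
l=0 r=9: min(17,8)*9=72 best=110, r--
l=0 r=8: min(17,10)*8=80 best=110, r--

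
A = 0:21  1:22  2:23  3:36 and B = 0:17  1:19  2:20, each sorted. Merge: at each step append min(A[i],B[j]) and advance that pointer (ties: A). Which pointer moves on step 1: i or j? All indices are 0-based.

[i=0,j=0] A[i]=21>B[j]=17 take 17 → j++

j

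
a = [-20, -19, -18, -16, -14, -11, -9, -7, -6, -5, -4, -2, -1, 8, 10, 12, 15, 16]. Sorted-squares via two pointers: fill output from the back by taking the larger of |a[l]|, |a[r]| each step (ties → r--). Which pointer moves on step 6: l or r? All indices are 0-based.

l=0 r=17: |-20|>|16| out[17]=400, l++
l=1 r=17: |-19|>|16| out[16]=361, l++
l=2 r=17: |-18|>|16| out[15]=324, l++
l=3 r=17: |-16|<=|16| out[14]=256, r--
l=3 r=16: |-16|>|15| out[13]=256, l++
l=4 r=16: |-14|<=|15| out[12]=225, r--

r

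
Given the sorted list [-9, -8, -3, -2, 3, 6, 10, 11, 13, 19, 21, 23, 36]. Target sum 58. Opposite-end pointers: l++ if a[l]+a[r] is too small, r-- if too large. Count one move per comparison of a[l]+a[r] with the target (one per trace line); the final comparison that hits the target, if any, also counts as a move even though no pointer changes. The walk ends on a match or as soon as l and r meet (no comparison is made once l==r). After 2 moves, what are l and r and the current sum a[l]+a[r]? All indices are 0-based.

[0,12] -9+36=27 <58 → l++
[1,12] -8+36=28 <58 → l++

l=2, r=12, sum=33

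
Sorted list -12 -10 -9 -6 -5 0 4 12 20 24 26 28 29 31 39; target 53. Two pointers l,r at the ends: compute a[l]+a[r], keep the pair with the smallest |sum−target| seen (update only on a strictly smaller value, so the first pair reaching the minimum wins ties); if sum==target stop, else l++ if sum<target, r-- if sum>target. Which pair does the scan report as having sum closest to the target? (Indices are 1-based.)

[1,15] -12+39=27 d=26 * → l++
[2,15] -10+39=29 d=24 * → l++
[3,15] -9+39=30 d=23 * → l++
[4,15] -6+39=33 d=20 * → l++
[5,15] -5+39=34 d=19 * → l++
[6,15] 0+39=39 d=14 * → l++
[7,15] 4+39=43 d=10 * → l++
[8,15] 12+39=51 d=2 * → l++
[9,15] 20+39=59 d=6 → r--
[9,14] 20+31=51 d=2 → l++
[10,14] 24+31=55 d=2 → r--
[10,13] 24+29=53 d=0 * → stop

pair (24, 29) with sum 53 (|Δ|=0)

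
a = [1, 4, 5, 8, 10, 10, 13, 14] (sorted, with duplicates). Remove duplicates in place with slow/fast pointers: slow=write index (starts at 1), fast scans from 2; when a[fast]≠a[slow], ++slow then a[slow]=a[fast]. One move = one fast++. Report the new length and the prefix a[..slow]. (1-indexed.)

length 7; prefix = [1, 4, 5, 8, 10, 13, 14]

(s=1,f=2) a[fast]=4≠a[slow]=1 write a[2]=4 → slow++,fast++
(s=2,f=3) a[fast]=5≠a[slow]=4 write a[3]=5 → slow++,fast++
(s=3,f=4) a[fast]=8≠a[slow]=5 write a[4]=8 → slow++,fast++
(s=4,f=5) a[fast]=10≠a[slow]=8 write a[5]=10 → slow++,fast++
(s=5,f=6) a[fast]=10=a[slow] dup → fast++
(s=5,f=7) a[fast]=13≠a[slow]=10 write a[6]=13 → slow++,fast++
(s=6,f=8) a[fast]=14≠a[slow]=13 write a[7]=14 → slow++,fast++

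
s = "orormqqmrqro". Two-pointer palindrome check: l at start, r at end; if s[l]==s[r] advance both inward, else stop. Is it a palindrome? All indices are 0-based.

not a palindrome (mismatch at 2,9)

l=0 r=11: 'o'=='o', l++,r--
l=1 r=10: 'r'=='r', l++,r--
l=2 r=9: 'o'!='q', stop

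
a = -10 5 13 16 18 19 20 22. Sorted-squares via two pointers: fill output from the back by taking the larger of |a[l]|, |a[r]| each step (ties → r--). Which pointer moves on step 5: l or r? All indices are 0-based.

l=0 r=7: |-10|<=|22| out[7]=484, r--
l=0 r=6: |-10|<=|20| out[6]=400, r--
l=0 r=5: |-10|<=|19| out[5]=361, r--
l=0 r=4: |-10|<=|18| out[4]=324, r--
l=0 r=3: |-10|<=|16| out[3]=256, r--

r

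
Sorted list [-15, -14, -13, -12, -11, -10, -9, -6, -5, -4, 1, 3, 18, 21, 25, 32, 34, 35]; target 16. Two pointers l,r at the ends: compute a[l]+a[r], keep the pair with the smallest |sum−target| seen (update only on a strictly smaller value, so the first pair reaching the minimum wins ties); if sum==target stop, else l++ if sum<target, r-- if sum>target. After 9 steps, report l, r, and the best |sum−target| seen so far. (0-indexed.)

l=0 r=17: -15+35=20 d=4 *, r--
l=0 r=16: -15+34=19 d=3 *, r--
l=0 r=15: -15+32=17 d=1 *, r--
l=0 r=14: -15+25=10 d=6, l++
l=1 r=14: -14+25=11 d=5, l++
l=2 r=14: -13+25=12 d=4, l++
l=3 r=14: -12+25=13 d=3, l++
l=4 r=14: -11+25=14 d=2, l++
l=5 r=14: -10+25=15 d=1, l++

l=6, r=14, best |Δ|=1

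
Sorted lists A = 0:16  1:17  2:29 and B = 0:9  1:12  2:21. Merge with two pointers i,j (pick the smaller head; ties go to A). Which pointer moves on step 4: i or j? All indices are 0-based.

i

[i=0,j=0] A[i]=16>B[j]=9 take 9 → j++
[i=0,j=1] A[i]=16>B[j]=12 take 12 → j++
[i=0,j=2] A[i]=16<=B[j]=21 take 16 → i++
[i=1,j=2] A[i]=17<=B[j]=21 take 17 → i++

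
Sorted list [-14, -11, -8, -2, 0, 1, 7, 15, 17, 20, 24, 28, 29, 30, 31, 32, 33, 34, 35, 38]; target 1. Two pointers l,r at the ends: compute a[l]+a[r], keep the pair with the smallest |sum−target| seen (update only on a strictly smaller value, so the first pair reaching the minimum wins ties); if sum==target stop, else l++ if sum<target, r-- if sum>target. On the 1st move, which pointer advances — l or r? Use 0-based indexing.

r

l=0 r=19: -14+38=24 d=23 *, r--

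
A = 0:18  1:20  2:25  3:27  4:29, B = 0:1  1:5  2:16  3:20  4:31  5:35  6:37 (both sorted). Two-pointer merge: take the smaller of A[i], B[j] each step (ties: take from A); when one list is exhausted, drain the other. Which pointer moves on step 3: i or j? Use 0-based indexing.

j

i=0 j=0: A[i]=18>B[j]=1 take 1, j++
i=0 j=1: A[i]=18>B[j]=5 take 5, j++
i=0 j=2: A[i]=18>B[j]=16 take 16, j++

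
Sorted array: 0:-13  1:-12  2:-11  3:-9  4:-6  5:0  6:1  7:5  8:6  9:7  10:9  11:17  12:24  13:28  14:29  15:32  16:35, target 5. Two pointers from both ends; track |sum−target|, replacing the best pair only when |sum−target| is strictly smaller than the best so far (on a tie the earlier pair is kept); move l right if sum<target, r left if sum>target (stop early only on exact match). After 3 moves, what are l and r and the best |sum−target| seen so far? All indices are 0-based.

l=0 r=16: -13+35=22 d=17 *, r--
l=0 r=15: -13+32=19 d=14 *, r--
l=0 r=14: -13+29=16 d=11 *, r--

l=0, r=13, best |Δ|=11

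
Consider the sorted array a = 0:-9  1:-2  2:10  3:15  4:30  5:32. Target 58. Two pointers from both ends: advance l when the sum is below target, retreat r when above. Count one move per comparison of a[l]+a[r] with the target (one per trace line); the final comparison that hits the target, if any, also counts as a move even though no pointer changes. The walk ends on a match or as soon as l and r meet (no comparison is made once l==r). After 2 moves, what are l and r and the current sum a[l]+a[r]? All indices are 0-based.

[0,5] -9+32=23 <58 → l++
[1,5] -2+32=30 <58 → l++

l=2, r=5, sum=42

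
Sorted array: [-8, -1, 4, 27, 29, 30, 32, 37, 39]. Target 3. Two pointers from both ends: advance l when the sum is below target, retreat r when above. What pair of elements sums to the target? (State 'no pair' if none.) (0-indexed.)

(-1, 4)

l=0 r=8: -8+39=31 >3, r--
l=0 r=7: -8+37=29 >3, r--
l=0 r=6: -8+32=24 >3, r--
l=0 r=5: -8+30=22 >3, r--
l=0 r=4: -8+29=21 >3, r--
l=0 r=3: -8+27=19 >3, r--
l=0 r=2: -8+4=-4 <3, l++
l=1 r=2: -1+4=3, found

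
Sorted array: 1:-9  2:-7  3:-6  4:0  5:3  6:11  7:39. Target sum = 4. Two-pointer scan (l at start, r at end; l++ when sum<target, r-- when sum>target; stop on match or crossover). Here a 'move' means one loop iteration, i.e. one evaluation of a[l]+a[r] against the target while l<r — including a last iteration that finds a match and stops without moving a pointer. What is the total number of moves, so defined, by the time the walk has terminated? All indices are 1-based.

[1,7] -9+39=30 >4 → r--
[1,6] -9+11=2 <4 → l++
[2,6] -7+11=4 → found

3 moves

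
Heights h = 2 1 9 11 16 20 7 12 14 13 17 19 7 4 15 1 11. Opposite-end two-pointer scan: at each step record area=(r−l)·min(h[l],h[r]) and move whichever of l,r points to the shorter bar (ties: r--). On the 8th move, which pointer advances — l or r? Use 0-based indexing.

r

l=0 r=16: min(2,11)*16=32 best=32 *, l++
l=1 r=16: min(1,11)*15=15 best=32, l++
l=2 r=16: min(9,11)*14=126 best=126 *, l++
l=3 r=16: min(11,11)*13=143 best=143 *, r--
l=3 r=15: min(11,1)*12=12 best=143, r--
l=3 r=14: min(11,15)*11=121 best=143, l++
l=4 r=14: min(16,15)*10=150 best=150 *, r--
l=4 r=13: min(16,4)*9=36 best=150, r--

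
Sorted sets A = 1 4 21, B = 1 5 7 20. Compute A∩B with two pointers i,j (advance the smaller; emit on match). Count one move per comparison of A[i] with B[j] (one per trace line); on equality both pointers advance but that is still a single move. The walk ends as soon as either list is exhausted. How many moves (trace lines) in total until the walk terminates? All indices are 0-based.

5 moves

[i=0,j=0] 1==1 emit → i++,j++
[i=1,j=1] 4<5 → i++
[i=2,j=1] 21>5 → j++
[i=2,j=2] 21>7 → j++
[i=2,j=3] 21>20 → j++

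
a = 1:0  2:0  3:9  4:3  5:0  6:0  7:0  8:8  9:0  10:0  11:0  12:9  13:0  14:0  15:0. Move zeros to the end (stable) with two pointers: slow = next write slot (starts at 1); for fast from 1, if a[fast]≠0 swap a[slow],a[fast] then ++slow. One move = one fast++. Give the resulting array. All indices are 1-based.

[9, 3, 8, 9, 0, 0, 0, 0, 0, 0, 0, 0, 0, 0, 0]

(s=1,f=1) a[fast]=0 → fast++
(s=1,f=2) a[fast]=0 → fast++
(s=1,f=3) a[fast]=9≠0 swap→a[1]=9 → slow++,fast++
(s=2,f=4) a[fast]=3≠0 swap→a[2]=3 → slow++,fast++
(s=3,f=5) a[fast]=0 → fast++
(s=3,f=6) a[fast]=0 → fast++
(s=3,f=7) a[fast]=0 → fast++
(s=3,f=8) a[fast]=8≠0 swap→a[3]=8 → slow++,fast++
(s=4,f=9) a[fast]=0 → fast++
(s=4,f=10) a[fast]=0 → fast++
(s=4,f=11) a[fast]=0 → fast++
(s=4,f=12) a[fast]=9≠0 swap→a[4]=9 → slow++,fast++
(s=5,f=13) a[fast]=0 → fast++
(s=5,f=14) a[fast]=0 → fast++
(s=5,f=15) a[fast]=0 → fast++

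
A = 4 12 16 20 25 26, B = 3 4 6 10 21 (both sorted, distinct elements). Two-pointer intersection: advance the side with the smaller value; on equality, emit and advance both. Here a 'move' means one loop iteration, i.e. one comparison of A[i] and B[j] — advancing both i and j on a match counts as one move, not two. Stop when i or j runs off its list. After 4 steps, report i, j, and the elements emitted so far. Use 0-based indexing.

i=1, j=4, emitted=[4]

[i=0,j=0] 4>3 → j++
[i=0,j=1] 4==4 emit → i++,j++
[i=1,j=2] 12>6 → j++
[i=1,j=3] 12>10 → j++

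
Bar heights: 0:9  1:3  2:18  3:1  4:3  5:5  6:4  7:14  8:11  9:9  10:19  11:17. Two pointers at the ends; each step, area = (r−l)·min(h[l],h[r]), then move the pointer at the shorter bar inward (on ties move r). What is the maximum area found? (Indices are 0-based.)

max area = 153

[0,11] min(9,17)*11=99 best=99 * → l++
[1,11] min(3,17)*10=30 best=99 → l++
[2,11] min(18,17)*9=153 best=153 * → r--
[2,10] min(18,19)*8=144 best=153 → l++
[3,10] min(1,19)*7=7 best=153 → l++
[4,10] min(3,19)*6=18 best=153 → l++
[5,10] min(5,19)*5=25 best=153 → l++
[6,10] min(4,19)*4=16 best=153 → l++
[7,10] min(14,19)*3=42 best=153 → l++
[8,10] min(11,19)*2=22 best=153 → l++
[9,10] min(9,19)*1=9 best=153 → l++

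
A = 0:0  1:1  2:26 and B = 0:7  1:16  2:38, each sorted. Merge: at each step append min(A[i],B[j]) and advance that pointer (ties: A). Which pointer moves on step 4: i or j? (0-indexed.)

j

[i=0,j=0] A[i]=0<=B[j]=7 take 0 → i++
[i=1,j=0] A[i]=1<=B[j]=7 take 1 → i++
[i=2,j=0] A[i]=26>B[j]=7 take 7 → j++
[i=2,j=1] A[i]=26>B[j]=16 take 16 → j++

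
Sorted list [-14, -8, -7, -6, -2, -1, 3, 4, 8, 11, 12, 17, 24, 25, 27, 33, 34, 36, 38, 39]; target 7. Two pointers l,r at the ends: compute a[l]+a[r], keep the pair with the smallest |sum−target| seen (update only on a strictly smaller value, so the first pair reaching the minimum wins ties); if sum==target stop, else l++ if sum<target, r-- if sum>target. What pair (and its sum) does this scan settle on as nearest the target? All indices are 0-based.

l=0 r=19: -14+39=25 d=18 *, r--
l=0 r=18: -14+38=24 d=17 *, r--
l=0 r=17: -14+36=22 d=15 *, r--
l=0 r=16: -14+34=20 d=13 *, r--
l=0 r=15: -14+33=19 d=12 *, r--
l=0 r=14: -14+27=13 d=6 *, r--
l=0 r=13: -14+25=11 d=4 *, r--
l=0 r=12: -14+24=10 d=3 *, r--
l=0 r=11: -14+17=3 d=4, l++
l=1 r=11: -8+17=9 d=2 *, r--
l=1 r=10: -8+12=4 d=3, l++
l=2 r=10: -7+12=5 d=2, l++
l=3 r=10: -6+12=6 d=1 *, l++
l=4 r=10: -2+12=10 d=3, r--
l=4 r=9: -2+11=9 d=2, r--
l=4 r=8: -2+8=6 d=1, l++
l=5 r=8: -1+8=7 d=0 *, stop

pair (-1, 8) with sum 7 (|Δ|=0)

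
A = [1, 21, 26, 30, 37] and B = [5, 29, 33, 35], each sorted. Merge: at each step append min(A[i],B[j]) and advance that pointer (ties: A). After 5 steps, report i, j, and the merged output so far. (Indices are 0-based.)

i=0 j=0: A[i]=1<=B[j]=5 take 1, i++
i=1 j=0: A[i]=21>B[j]=5 take 5, j++
i=1 j=1: A[i]=21<=B[j]=29 take 21, i++
i=2 j=1: A[i]=26<=B[j]=29 take 26, i++
i=3 j=1: A[i]=30>B[j]=29 take 29, j++

i=3, j=2, merged so far=[1, 5, 21, 26, 29]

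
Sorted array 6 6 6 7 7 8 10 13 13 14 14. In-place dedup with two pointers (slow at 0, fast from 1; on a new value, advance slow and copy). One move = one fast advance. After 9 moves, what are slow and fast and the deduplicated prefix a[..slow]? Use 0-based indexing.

(s=0,f=1) a[fast]=6=a[slow] dup → fast++
(s=0,f=2) a[fast]=6=a[slow] dup → fast++
(s=0,f=3) a[fast]=7≠a[slow]=6 write a[1]=7 → slow++,fast++
(s=1,f=4) a[fast]=7=a[slow] dup → fast++
(s=1,f=5) a[fast]=8≠a[slow]=7 write a[2]=8 → slow++,fast++
(s=2,f=6) a[fast]=10≠a[slow]=8 write a[3]=10 → slow++,fast++
(s=3,f=7) a[fast]=13≠a[slow]=10 write a[4]=13 → slow++,fast++
(s=4,f=8) a[fast]=13=a[slow] dup → fast++
(s=4,f=9) a[fast]=14≠a[slow]=13 write a[5]=14 → slow++,fast++

slow=5, fast=10, prefix=[6, 7, 8, 10, 13, 14]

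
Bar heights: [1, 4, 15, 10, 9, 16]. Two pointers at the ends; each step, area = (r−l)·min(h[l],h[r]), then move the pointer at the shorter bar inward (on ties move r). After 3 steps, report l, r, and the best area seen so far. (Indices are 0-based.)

l=3, r=5, best area=45

l=0 r=5: min(1,16)*5=5 best=5 *, l++
l=1 r=5: min(4,16)*4=16 best=16 *, l++
l=2 r=5: min(15,16)*3=45 best=45 *, l++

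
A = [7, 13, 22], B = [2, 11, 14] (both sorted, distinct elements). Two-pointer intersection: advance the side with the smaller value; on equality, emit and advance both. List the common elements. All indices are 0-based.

i=0 j=0: 7>2, j++
i=0 j=1: 7<11, i++
i=1 j=1: 13>11, j++
i=1 j=2: 13<14, i++
i=2 j=2: 22>14, j++

intersection = []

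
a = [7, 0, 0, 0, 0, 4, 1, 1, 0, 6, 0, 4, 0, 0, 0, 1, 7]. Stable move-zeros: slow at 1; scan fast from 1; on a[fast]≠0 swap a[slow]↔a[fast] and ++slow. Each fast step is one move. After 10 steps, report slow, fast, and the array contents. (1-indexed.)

slow=6, fast=11, a=[7, 4, 1, 1, 6, 0, 0, 0, 0, 0, 0, 4, 0, 0, 0, 1, 7]

slow=1 fast=1: a[fast]=7≠0 swap→a[1]=7, slow++,fast++
slow=2 fast=2: a[fast]=0, fast++
slow=2 fast=3: a[fast]=0, fast++
slow=2 fast=4: a[fast]=0, fast++
slow=2 fast=5: a[fast]=0, fast++
slow=2 fast=6: a[fast]=4≠0 swap→a[2]=4, slow++,fast++
slow=3 fast=7: a[fast]=1≠0 swap→a[3]=1, slow++,fast++
slow=4 fast=8: a[fast]=1≠0 swap→a[4]=1, slow++,fast++
slow=5 fast=9: a[fast]=0, fast++
slow=5 fast=10: a[fast]=6≠0 swap→a[5]=6, slow++,fast++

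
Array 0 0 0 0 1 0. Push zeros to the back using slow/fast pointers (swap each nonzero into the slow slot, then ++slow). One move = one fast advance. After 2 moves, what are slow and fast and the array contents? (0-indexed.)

slow=0, fast=2, a=[0, 0, 0, 0, 1, 0]

slow=0 fast=0: a[fast]=0, fast++
slow=0 fast=1: a[fast]=0, fast++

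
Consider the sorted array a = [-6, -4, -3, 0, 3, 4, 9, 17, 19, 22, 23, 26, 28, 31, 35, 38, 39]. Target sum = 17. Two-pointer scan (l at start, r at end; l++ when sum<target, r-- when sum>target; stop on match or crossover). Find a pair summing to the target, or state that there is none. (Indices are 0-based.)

l=0 r=16: -6+39=33 >17, r--
l=0 r=15: -6+38=32 >17, r--
l=0 r=14: -6+35=29 >17, r--
l=0 r=13: -6+31=25 >17, r--
l=0 r=12: -6+28=22 >17, r--
l=0 r=11: -6+26=20 >17, r--
l=0 r=10: -6+23=17, found

(-6, 23)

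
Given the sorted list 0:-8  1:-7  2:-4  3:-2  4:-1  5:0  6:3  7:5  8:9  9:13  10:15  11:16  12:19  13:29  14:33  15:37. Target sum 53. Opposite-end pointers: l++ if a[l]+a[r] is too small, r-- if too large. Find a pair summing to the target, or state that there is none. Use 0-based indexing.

(16, 37)

[0,15] -8+37=29 <53 → l++
[1,15] -7+37=30 <53 → l++
[2,15] -4+37=33 <53 → l++
[3,15] -2+37=35 <53 → l++
[4,15] -1+37=36 <53 → l++
[5,15] 0+37=37 <53 → l++
[6,15] 3+37=40 <53 → l++
[7,15] 5+37=42 <53 → l++
[8,15] 9+37=46 <53 → l++
[9,15] 13+37=50 <53 → l++
[10,15] 15+37=52 <53 → l++
[11,15] 16+37=53 → found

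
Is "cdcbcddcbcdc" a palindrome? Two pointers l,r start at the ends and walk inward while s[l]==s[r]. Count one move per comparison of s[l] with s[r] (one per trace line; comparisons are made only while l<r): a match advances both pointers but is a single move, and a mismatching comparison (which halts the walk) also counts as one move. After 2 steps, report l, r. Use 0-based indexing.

l=2, r=9

l=0 r=11: 'c'=='c', l++,r--
l=1 r=10: 'd'=='d', l++,r--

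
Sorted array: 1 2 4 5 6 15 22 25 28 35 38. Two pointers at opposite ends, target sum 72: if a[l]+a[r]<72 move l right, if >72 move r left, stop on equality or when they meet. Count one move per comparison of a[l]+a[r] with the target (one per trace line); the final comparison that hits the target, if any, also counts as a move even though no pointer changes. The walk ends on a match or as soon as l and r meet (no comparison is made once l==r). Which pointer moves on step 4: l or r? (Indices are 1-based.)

[1,11] 1+38=39 <72 → l++
[2,11] 2+38=40 <72 → l++
[3,11] 4+38=42 <72 → l++
[4,11] 5+38=43 <72 → l++

l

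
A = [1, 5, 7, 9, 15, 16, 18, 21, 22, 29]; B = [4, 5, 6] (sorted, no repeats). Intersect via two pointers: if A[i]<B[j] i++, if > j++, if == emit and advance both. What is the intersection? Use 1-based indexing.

intersection = [5]

i=1 j=1: 1<4, i++
i=2 j=1: 5>4, j++
i=2 j=2: 5==5 emit, i++,j++
i=3 j=3: 7>6, j++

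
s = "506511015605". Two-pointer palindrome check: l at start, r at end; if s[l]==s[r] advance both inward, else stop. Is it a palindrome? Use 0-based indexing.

l=0 r=11: '5'=='5', l++,r--
l=1 r=10: '0'=='0', l++,r--
l=2 r=9: '6'=='6', l++,r--
l=3 r=8: '5'=='5', l++,r--
l=4 r=7: '1'=='1', l++,r--
l=5 r=6: '1'!='0', stop

not a palindrome (mismatch at 5,6)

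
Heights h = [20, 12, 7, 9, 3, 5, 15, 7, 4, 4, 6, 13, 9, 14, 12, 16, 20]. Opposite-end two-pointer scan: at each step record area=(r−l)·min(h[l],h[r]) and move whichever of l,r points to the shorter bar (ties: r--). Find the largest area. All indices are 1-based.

max area = 320

l=1 r=17: min(20,20)*16=320 best=320 *, r--
l=1 r=16: min(20,16)*15=240 best=320, r--
l=1 r=15: min(20,12)*14=168 best=320, r--
l=1 r=14: min(20,14)*13=182 best=320, r--
l=1 r=13: min(20,9)*12=108 best=320, r--
l=1 r=12: min(20,13)*11=143 best=320, r--
l=1 r=11: min(20,6)*10=60 best=320, r--
l=1 r=10: min(20,4)*9=36 best=320, r--
l=1 r=9: min(20,4)*8=32 best=320, r--
l=1 r=8: min(20,7)*7=49 best=320, r--
l=1 r=7: min(20,15)*6=90 best=320, r--
l=1 r=6: min(20,5)*5=25 best=320, r--
l=1 r=5: min(20,3)*4=12 best=320, r--
l=1 r=4: min(20,9)*3=27 best=320, r--
l=1 r=3: min(20,7)*2=14 best=320, r--
l=1 r=2: min(20,12)*1=12 best=320, r--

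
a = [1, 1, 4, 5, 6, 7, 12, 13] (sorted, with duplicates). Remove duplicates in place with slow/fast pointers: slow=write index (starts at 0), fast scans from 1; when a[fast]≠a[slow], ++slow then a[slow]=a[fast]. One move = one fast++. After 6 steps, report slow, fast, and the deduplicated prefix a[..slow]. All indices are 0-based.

slow=0 fast=1: a[fast]=1=a[slow] dup, fast++
slow=0 fast=2: a[fast]=4≠a[slow]=1 write a[1]=4, slow++,fast++
slow=1 fast=3: a[fast]=5≠a[slow]=4 write a[2]=5, slow++,fast++
slow=2 fast=4: a[fast]=6≠a[slow]=5 write a[3]=6, slow++,fast++
slow=3 fast=5: a[fast]=7≠a[slow]=6 write a[4]=7, slow++,fast++
slow=4 fast=6: a[fast]=12≠a[slow]=7 write a[5]=12, slow++,fast++

slow=5, fast=7, prefix=[1, 4, 5, 6, 7, 12]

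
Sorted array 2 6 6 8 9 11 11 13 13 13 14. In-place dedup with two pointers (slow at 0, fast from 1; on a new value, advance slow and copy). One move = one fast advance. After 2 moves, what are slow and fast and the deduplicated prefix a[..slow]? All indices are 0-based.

slow=1, fast=3, prefix=[2, 6]

slow=0 fast=1: a[fast]=6≠a[slow]=2 write a[1]=6, slow++,fast++
slow=1 fast=2: a[fast]=6=a[slow] dup, fast++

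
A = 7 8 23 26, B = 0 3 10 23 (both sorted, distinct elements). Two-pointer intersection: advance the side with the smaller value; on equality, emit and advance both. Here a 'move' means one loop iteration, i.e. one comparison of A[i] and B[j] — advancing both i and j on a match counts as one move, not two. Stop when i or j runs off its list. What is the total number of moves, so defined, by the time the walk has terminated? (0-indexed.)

6 moves

i=0 j=0: 7>0, j++
i=0 j=1: 7>3, j++
i=0 j=2: 7<10, i++
i=1 j=2: 8<10, i++
i=2 j=2: 23>10, j++
i=2 j=3: 23==23 emit, i++,j++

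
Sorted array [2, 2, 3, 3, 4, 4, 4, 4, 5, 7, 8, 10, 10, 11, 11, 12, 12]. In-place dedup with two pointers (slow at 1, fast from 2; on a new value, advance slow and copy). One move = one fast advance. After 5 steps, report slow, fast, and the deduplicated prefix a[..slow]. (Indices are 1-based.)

slow=1 fast=2: a[fast]=2=a[slow] dup, fast++
slow=1 fast=3: a[fast]=3≠a[slow]=2 write a[2]=3, slow++,fast++
slow=2 fast=4: a[fast]=3=a[slow] dup, fast++
slow=2 fast=5: a[fast]=4≠a[slow]=3 write a[3]=4, slow++,fast++
slow=3 fast=6: a[fast]=4=a[slow] dup, fast++

slow=3, fast=7, prefix=[2, 3, 4]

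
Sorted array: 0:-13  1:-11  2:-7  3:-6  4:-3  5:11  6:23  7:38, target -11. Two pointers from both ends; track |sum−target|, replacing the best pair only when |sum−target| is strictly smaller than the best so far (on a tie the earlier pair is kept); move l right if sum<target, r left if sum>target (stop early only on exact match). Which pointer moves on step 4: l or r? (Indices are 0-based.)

l=0 r=7: -13+38=25 d=36 *, r--
l=0 r=6: -13+23=10 d=21 *, r--
l=0 r=5: -13+11=-2 d=9 *, r--
l=0 r=4: -13+-3=-16 d=5 *, l++

l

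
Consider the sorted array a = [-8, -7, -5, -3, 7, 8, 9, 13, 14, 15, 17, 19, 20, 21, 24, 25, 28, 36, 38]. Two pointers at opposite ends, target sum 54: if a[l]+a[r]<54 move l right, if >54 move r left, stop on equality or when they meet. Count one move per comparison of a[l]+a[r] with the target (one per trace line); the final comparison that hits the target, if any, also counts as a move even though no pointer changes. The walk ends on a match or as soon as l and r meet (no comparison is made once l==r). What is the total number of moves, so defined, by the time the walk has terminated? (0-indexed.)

[0,18] -8+38=30 <54 → l++
[1,18] -7+38=31 <54 → l++
[2,18] -5+38=33 <54 → l++
[3,18] -3+38=35 <54 → l++
[4,18] 7+38=45 <54 → l++
[5,18] 8+38=46 <54 → l++
[6,18] 9+38=47 <54 → l++
[7,18] 13+38=51 <54 → l++
[8,18] 14+38=52 <54 → l++
[9,18] 15+38=53 <54 → l++
[10,18] 17+38=55 >54 → r--
[10,17] 17+36=53 <54 → l++
[11,17] 19+36=55 >54 → r--
[11,16] 19+28=47 <54 → l++
[12,16] 20+28=48 <54 → l++
[13,16] 21+28=49 <54 → l++
[14,16] 24+28=52 <54 → l++
[15,16] 25+28=53 <54 → l++

18 moves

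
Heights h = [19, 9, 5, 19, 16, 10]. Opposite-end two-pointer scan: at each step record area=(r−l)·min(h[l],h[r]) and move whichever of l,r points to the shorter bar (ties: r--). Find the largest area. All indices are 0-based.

max area = 64

[0,5] min(19,10)*5=50 best=50 * → r--
[0,4] min(19,16)*4=64 best=64 * → r--
[0,3] min(19,19)*3=57 best=64 → r--
[0,2] min(19,5)*2=10 best=64 → r--
[0,1] min(19,9)*1=9 best=64 → r--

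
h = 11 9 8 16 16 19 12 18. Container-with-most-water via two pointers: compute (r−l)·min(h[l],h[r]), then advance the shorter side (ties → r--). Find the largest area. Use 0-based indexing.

max area = 77

[0,7] min(11,18)*7=77 best=77 * → l++
[1,7] min(9,18)*6=54 best=77 → l++
[2,7] min(8,18)*5=40 best=77 → l++
[3,7] min(16,18)*4=64 best=77 → l++
[4,7] min(16,18)*3=48 best=77 → l++
[5,7] min(19,18)*2=36 best=77 → r--
[5,6] min(19,12)*1=12 best=77 → r--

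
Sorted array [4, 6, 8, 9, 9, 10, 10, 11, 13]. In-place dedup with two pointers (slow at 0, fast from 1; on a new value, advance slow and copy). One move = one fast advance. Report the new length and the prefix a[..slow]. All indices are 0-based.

(s=0,f=1) a[fast]=6≠a[slow]=4 write a[1]=6 → slow++,fast++
(s=1,f=2) a[fast]=8≠a[slow]=6 write a[2]=8 → slow++,fast++
(s=2,f=3) a[fast]=9≠a[slow]=8 write a[3]=9 → slow++,fast++
(s=3,f=4) a[fast]=9=a[slow] dup → fast++
(s=3,f=5) a[fast]=10≠a[slow]=9 write a[4]=10 → slow++,fast++
(s=4,f=6) a[fast]=10=a[slow] dup → fast++
(s=4,f=7) a[fast]=11≠a[slow]=10 write a[5]=11 → slow++,fast++
(s=5,f=8) a[fast]=13≠a[slow]=11 write a[6]=13 → slow++,fast++

length 7; prefix = [4, 6, 8, 9, 10, 11, 13]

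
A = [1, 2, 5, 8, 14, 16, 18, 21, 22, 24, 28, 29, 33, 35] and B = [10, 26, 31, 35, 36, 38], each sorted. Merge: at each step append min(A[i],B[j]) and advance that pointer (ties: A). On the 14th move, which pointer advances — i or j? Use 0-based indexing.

i

i=0 j=0: A[i]=1<=B[j]=10 take 1, i++
i=1 j=0: A[i]=2<=B[j]=10 take 2, i++
i=2 j=0: A[i]=5<=B[j]=10 take 5, i++
i=3 j=0: A[i]=8<=B[j]=10 take 8, i++
i=4 j=0: A[i]=14>B[j]=10 take 10, j++
i=4 j=1: A[i]=14<=B[j]=26 take 14, i++
i=5 j=1: A[i]=16<=B[j]=26 take 16, i++
i=6 j=1: A[i]=18<=B[j]=26 take 18, i++
i=7 j=1: A[i]=21<=B[j]=26 take 21, i++
i=8 j=1: A[i]=22<=B[j]=26 take 22, i++
i=9 j=1: A[i]=24<=B[j]=26 take 24, i++
i=10 j=1: A[i]=28>B[j]=26 take 26, j++
i=10 j=2: A[i]=28<=B[j]=31 take 28, i++
i=11 j=2: A[i]=29<=B[j]=31 take 29, i++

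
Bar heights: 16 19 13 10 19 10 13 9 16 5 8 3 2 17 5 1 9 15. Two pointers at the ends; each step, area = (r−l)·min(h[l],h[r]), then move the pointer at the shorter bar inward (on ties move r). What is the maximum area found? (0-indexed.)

max area = 255

l=0 r=17: min(16,15)*17=255 best=255 *, r--
l=0 r=16: min(16,9)*16=144 best=255, r--
l=0 r=15: min(16,1)*15=15 best=255, r--
l=0 r=14: min(16,5)*14=70 best=255, r--
l=0 r=13: min(16,17)*13=208 best=255, l++
l=1 r=13: min(19,17)*12=204 best=255, r--
l=1 r=12: min(19,2)*11=22 best=255, r--
l=1 r=11: min(19,3)*10=30 best=255, r--
l=1 r=10: min(19,8)*9=72 best=255, r--
l=1 r=9: min(19,5)*8=40 best=255, r--
l=1 r=8: min(19,16)*7=112 best=255, r--
l=1 r=7: min(19,9)*6=54 best=255, r--
l=1 r=6: min(19,13)*5=65 best=255, r--
l=1 r=5: min(19,10)*4=40 best=255, r--
l=1 r=4: min(19,19)*3=57 best=255, r--
l=1 r=3: min(19,10)*2=20 best=255, r--
l=1 r=2: min(19,13)*1=13 best=255, r--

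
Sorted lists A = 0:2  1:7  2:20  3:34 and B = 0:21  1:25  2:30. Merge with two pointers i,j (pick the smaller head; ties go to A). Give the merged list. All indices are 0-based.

[2, 7, 20, 21, 25, 30, 34]

i=0 j=0: A[i]=2<=B[j]=21 take 2, i++
i=1 j=0: A[i]=7<=B[j]=21 take 7, i++
i=2 j=0: A[i]=20<=B[j]=21 take 20, i++
i=3 j=0: A[i]=34>B[j]=21 take 21, j++
i=3 j=1: A[i]=34>B[j]=25 take 25, j++
i=3 j=2: A[i]=34>B[j]=30 take 30, j++
i=3 j=3: B done, take A[i]=34, i++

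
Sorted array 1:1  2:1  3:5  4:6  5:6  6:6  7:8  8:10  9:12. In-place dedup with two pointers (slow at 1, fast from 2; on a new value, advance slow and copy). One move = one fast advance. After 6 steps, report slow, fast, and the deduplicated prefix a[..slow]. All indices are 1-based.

slow=4, fast=8, prefix=[1, 5, 6, 8]

slow=1 fast=2: a[fast]=1=a[slow] dup, fast++
slow=1 fast=3: a[fast]=5≠a[slow]=1 write a[2]=5, slow++,fast++
slow=2 fast=4: a[fast]=6≠a[slow]=5 write a[3]=6, slow++,fast++
slow=3 fast=5: a[fast]=6=a[slow] dup, fast++
slow=3 fast=6: a[fast]=6=a[slow] dup, fast++
slow=3 fast=7: a[fast]=8≠a[slow]=6 write a[4]=8, slow++,fast++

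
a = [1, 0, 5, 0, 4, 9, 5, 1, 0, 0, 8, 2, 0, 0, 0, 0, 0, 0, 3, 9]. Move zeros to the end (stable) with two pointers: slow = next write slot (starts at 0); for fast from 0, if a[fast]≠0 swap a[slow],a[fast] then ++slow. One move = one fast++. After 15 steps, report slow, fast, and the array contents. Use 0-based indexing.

slow=8, fast=15, a=[1, 5, 4, 9, 5, 1, 8, 2, 0, 0, 0, 0, 0, 0, 0, 0, 0, 0, 3, 9]

(s=0,f=0) a[fast]=1≠0 swap→a[0]=1 → slow++,fast++
(s=1,f=1) a[fast]=0 → fast++
(s=1,f=2) a[fast]=5≠0 swap→a[1]=5 → slow++,fast++
(s=2,f=3) a[fast]=0 → fast++
(s=2,f=4) a[fast]=4≠0 swap→a[2]=4 → slow++,fast++
(s=3,f=5) a[fast]=9≠0 swap→a[3]=9 → slow++,fast++
(s=4,f=6) a[fast]=5≠0 swap→a[4]=5 → slow++,fast++
(s=5,f=7) a[fast]=1≠0 swap→a[5]=1 → slow++,fast++
(s=6,f=8) a[fast]=0 → fast++
(s=6,f=9) a[fast]=0 → fast++
(s=6,f=10) a[fast]=8≠0 swap→a[6]=8 → slow++,fast++
(s=7,f=11) a[fast]=2≠0 swap→a[7]=2 → slow++,fast++
(s=8,f=12) a[fast]=0 → fast++
(s=8,f=13) a[fast]=0 → fast++
(s=8,f=14) a[fast]=0 → fast++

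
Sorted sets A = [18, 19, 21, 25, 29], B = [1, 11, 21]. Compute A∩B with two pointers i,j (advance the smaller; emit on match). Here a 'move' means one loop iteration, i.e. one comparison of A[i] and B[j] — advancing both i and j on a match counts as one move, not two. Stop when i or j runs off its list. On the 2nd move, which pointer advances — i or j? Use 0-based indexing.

j

[i=0,j=0] 18>1 → j++
[i=0,j=1] 18>11 → j++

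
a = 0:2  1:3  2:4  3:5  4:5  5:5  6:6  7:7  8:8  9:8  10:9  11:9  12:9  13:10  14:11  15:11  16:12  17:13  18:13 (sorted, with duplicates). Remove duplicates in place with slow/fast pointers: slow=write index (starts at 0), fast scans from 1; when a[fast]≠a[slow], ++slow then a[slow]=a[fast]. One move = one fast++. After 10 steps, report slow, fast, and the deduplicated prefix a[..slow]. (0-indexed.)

slow=7, fast=11, prefix=[2, 3, 4, 5, 6, 7, 8, 9]

slow=0 fast=1: a[fast]=3≠a[slow]=2 write a[1]=3, slow++,fast++
slow=1 fast=2: a[fast]=4≠a[slow]=3 write a[2]=4, slow++,fast++
slow=2 fast=3: a[fast]=5≠a[slow]=4 write a[3]=5, slow++,fast++
slow=3 fast=4: a[fast]=5=a[slow] dup, fast++
slow=3 fast=5: a[fast]=5=a[slow] dup, fast++
slow=3 fast=6: a[fast]=6≠a[slow]=5 write a[4]=6, slow++,fast++
slow=4 fast=7: a[fast]=7≠a[slow]=6 write a[5]=7, slow++,fast++
slow=5 fast=8: a[fast]=8≠a[slow]=7 write a[6]=8, slow++,fast++
slow=6 fast=9: a[fast]=8=a[slow] dup, fast++
slow=6 fast=10: a[fast]=9≠a[slow]=8 write a[7]=9, slow++,fast++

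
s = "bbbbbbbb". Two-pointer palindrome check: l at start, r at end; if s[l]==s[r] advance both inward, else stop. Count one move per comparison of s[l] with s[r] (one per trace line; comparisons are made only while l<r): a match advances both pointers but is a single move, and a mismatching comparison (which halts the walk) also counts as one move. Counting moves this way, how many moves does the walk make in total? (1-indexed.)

4 moves

[1,8] 'b'=='b' → l++,r--
[2,7] 'b'=='b' → l++,r--
[3,6] 'b'=='b' → l++,r--
[4,5] 'b'=='b' → l++,r--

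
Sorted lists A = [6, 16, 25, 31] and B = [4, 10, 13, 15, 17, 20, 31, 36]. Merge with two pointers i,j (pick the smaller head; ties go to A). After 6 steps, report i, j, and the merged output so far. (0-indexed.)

i=0 j=0: A[i]=6>B[j]=4 take 4, j++
i=0 j=1: A[i]=6<=B[j]=10 take 6, i++
i=1 j=1: A[i]=16>B[j]=10 take 10, j++
i=1 j=2: A[i]=16>B[j]=13 take 13, j++
i=1 j=3: A[i]=16>B[j]=15 take 15, j++
i=1 j=4: A[i]=16<=B[j]=17 take 16, i++

i=2, j=4, merged so far=[4, 6, 10, 13, 15, 16]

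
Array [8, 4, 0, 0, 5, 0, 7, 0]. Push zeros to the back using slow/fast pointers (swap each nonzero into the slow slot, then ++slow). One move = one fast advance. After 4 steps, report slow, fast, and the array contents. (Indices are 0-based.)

slow=0 fast=0: a[fast]=8≠0 swap→a[0]=8, slow++,fast++
slow=1 fast=1: a[fast]=4≠0 swap→a[1]=4, slow++,fast++
slow=2 fast=2: a[fast]=0, fast++
slow=2 fast=3: a[fast]=0, fast++

slow=2, fast=4, a=[8, 4, 0, 0, 5, 0, 7, 0]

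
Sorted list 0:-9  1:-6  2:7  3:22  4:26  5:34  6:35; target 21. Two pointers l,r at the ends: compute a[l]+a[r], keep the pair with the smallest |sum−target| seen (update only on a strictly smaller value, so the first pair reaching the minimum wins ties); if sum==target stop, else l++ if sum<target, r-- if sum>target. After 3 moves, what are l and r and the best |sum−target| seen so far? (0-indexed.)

l=0 r=6: -9+35=26 d=5 *, r--
l=0 r=5: -9+34=25 d=4 *, r--
l=0 r=4: -9+26=17 d=4, l++

l=1, r=4, best |Δ|=4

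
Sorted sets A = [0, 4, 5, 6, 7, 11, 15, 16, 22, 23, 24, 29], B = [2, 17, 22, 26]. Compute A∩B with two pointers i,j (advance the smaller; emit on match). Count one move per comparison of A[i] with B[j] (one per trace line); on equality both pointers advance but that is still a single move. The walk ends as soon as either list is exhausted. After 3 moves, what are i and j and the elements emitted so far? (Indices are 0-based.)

i=0 j=0: 0<2, i++
i=1 j=0: 4>2, j++
i=1 j=1: 4<17, i++

i=2, j=1, emitted=[]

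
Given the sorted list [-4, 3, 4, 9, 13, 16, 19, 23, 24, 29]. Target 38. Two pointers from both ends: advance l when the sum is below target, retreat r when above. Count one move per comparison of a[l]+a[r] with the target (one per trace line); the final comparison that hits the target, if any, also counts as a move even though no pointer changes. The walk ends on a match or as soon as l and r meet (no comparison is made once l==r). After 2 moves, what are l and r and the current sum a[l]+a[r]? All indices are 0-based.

l=2, r=9, sum=33

l=0 r=9: -4+29=25 <38, l++
l=1 r=9: 3+29=32 <38, l++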